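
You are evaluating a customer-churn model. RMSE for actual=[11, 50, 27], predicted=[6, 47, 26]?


MSE = 35/3 = 11.6667
RMSE = √(35/3) = 3.4157

3.4157


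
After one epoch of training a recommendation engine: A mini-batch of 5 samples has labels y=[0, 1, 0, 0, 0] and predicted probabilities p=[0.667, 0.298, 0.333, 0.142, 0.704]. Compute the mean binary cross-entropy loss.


L[0] = -ln(1-0.667) = -ln(0.333) = 1.0996
L[1] = -ln(0.298) = 1.2107
L[2] = -ln(1-0.333) = -ln(0.667) = 0.405
L[3] = -ln(1-0.142) = -ln(0.858) = 0.1532
L[4] = -ln(1-0.704) = -ln(0.296) = 1.2174
mean = (1.0996 + 1.2107 + 0.405 + 0.1532 + 1.2174)/5 = 0.8172

0.8172


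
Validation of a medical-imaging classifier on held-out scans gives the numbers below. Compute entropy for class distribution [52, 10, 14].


Probabilities: [52/76, 10/76, 14/76] ≈ [0.6842, 0.1316, 0.1842]
H = -((52/76)·log₂(52/76) + (10/76)·log₂(10/76) + (14/76)·log₂(14/76))
  = 1.2092 bits

1.2092 bits


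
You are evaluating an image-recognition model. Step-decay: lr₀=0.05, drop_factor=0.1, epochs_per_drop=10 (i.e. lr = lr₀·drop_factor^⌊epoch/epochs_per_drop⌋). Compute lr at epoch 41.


n_drops = ⌊41/10⌋ = 4
lr = 0.05·0.1^4 = 0.05·0.0001 = 0.000005

0.000005


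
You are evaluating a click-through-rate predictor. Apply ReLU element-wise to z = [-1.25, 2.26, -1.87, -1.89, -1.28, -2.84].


ReLU(-1.25) = max(0, -1.25) = 0.0
ReLU(2.26) = max(0, 2.26) = 2.26
ReLU(-1.87) = max(0, -1.87) = 0.0
ReLU(-1.89) = max(0, -1.89) = 0.0
ReLU(-1.28) = max(0, -1.28) = 0.0
ReLU(-2.84) = max(0, -2.84) = 0.0
result = [0.0, 2.26, 0.0, 0.0, 0.0, 0.0]

[0.0, 2.26, 0.0, 0.0, 0.0, 0.0]


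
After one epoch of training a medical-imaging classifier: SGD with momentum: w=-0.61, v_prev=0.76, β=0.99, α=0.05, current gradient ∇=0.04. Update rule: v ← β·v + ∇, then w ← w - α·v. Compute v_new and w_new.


v_new = 0.99·0.76 + 0.04 = 0.7524 + 0.04 = 0.7924
w_new = -0.61 - 0.05·0.7924 = -0.61 - 0.03962 = -0.64962

v_new=0.7924, w_new=-0.64962


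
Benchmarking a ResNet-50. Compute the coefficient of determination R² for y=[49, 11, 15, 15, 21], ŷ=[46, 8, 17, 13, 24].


ȳ = 22.2
SS_res = Σ(y-ŷ)² = 35
SS_tot = Σ(y-ȳ)² = 948.8
R² = 1 - SS_res/SS_tot = 1 - 0.0369 = 0.9631

0.9631


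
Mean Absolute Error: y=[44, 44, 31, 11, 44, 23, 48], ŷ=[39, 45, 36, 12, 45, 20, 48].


Absolute errors: |44-39|=5, |44-45|=1, |31-36|=5, |11-12|=1, |44-45|=1, |23-20|=3, |48-48|=0
Sum = 16
MAE = 16/7 = 16/7

16/7


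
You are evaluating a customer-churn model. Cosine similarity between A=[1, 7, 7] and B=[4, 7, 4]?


A·B = 1·4 + 7·7 + 7·4 = 81
‖A‖ = √99 = 9.9499, ‖B‖ = √81 = 9
cos = 81/(√99·√81) = 81/√8019 = 0.9045

0.9045


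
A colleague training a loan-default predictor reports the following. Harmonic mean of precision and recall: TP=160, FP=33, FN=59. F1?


Precision = 160/193 = 0.829
Recall = 160/219 = 0.7306
F1 = 2·P·R/(P+R) = 2·TP/(2·TP+FP+FN) = 320/(320+33+59) = 320/412 = 0.7767

0.7767


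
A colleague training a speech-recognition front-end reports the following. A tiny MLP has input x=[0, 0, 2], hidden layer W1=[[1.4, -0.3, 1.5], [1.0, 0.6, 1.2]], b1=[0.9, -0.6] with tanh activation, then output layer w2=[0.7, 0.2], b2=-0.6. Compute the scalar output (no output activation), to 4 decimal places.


z1[0] = (1.4)·(0) + (-0.3)·(0) + (1.5)·(2) + 0.9 = 3.9
z1[1] = (1.0)·(0) + (0.6)·(0) + (1.2)·(2) - 0.6 = 1.8
h = tanh(z1) = [0.9992, 0.9468]
output = (0.7)·(0.9992) + (0.2)·(0.9468) - 0.6 = 0.2888

0.2888


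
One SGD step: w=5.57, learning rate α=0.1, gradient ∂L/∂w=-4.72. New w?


w_new = w - α·∇
= 5.57 - 0.1·-4.72
= 5.57 + 0.472
= 6.042

6.042


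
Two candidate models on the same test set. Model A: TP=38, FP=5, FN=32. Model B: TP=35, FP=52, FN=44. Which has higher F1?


Model A: P=38/43=0.8837, R=38/70=0.5429, F1=2PR/(P+R)=2TP/(2TP+FP+FN)=76/113=0.6726
Model B: P=35/87=0.4023, R=35/79=0.443, F1=2PR/(P+R)=2TP/(2TP+FP+FN)=70/166=0.4217
0.6726 > 0.4217 → Model A

Model A


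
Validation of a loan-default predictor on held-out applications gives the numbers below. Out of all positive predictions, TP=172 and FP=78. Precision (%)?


Precision = TP/(TP+FP)
= 172/(172+78)
= 172/250 = 68.8%

68.8%


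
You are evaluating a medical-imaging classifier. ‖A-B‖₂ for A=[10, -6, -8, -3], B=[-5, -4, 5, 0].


d = √((10+ 5)² + (-6+ 4)² + (-8-5)² + (-3-0)²)
  = √(225 + 4 + 169 + 9)
  = √407 = 20.1742

20.1742


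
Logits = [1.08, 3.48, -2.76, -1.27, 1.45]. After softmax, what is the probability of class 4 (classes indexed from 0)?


Exponentials: e^1.08=2.9447, e^3.48=32.4597, e^-2.76=0.0633, e^-1.27=0.2808, e^1.45=4.2631
Sum = 40.0116
Softmax = [0.0736, 0.8113, 0.0016, 0.007, 0.1065]
p[4] = 4.2631/40.0116 = 0.1065

0.1065


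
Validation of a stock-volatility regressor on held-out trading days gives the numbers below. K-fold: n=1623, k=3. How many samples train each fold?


Fold size = 1623/3 = 541
Training per fold = 1623 - 541 = 1082

1082


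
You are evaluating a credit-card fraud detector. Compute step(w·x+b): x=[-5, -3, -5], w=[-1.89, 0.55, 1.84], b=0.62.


z = (-5)·(-1.89) + (-3)·(0.55) + (-5)·(1.84) + 0.62
  = -0.78
step(z) = 0 (z<0)

0


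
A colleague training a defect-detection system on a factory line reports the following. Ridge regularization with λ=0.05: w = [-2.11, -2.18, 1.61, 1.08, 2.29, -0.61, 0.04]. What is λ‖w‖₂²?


‖w‖₂² = (-2.11)² + (-2.18)² + (1.61)² + (1.08)² + (2.29)² + (-0.61)² + (0.04)²
     = 4.4521 + 4.7524 + 2.5921 + 1.1664 + 5.2441 + 0.3721 + 0.0016
     = 18.5808
λ·‖w‖₂² = 0.05·18.5808 = 0.92904

0.92904


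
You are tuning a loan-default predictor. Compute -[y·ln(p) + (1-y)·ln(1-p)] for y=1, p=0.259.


BCE = -[y·ln(p) + (1-y)·ln(1-p)]
= -1·ln(0.259) - 0
= -ln(0.259) = 1.3509

1.3509


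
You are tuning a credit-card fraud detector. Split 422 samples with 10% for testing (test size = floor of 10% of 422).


Test = ⌊422·10/100⌋ = 42
Train = 422 - 42 = 380

Train: 380, Test: 42


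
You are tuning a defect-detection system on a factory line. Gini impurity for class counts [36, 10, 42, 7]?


Probabilities: [36/95, 10/95, 42/95, 7/95] ≈ [0.3789, 0.1053, 0.4421, 0.0737]
Σpᵢ² = (1296 + 100 + 1764 + 49)/95² = 3209/9025
Gini = 1 - Σpᵢ² = 1 - 3209/9025 = 0.6444

0.6444


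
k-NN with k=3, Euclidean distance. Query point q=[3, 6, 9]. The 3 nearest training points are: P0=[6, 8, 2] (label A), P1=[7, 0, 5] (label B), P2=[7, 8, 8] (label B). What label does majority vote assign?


d(q,P0) = 7.874  (label A)
d(q,P1) = 8.2462  (label B)
d(q,P2) = 4.5826  (label B)
Votes: A=1, B=2
Majority → B

B


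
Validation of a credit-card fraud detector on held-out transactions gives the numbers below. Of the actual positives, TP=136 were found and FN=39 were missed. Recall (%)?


Recall = TP/(TP+FN)
= 136/(136+39)
= 136/175 = 77.71%

77.71%


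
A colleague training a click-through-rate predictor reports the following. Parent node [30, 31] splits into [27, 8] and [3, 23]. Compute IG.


Parent = [30, 31], H_parent = 0.9998
H_left = 0.7755 (n=35), H_right = 0.5159 (n=26)
H_children = (35/61)·0.7755 + (26/61)·0.5159 = 0.6649
IG = 0.9998 - 0.6649 = 0.3349

0.3349


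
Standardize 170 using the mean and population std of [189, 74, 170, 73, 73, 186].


μ = 127.5, σ = 54.4878
z = (170 - 127.5)/54.4878 = 0.78

0.78


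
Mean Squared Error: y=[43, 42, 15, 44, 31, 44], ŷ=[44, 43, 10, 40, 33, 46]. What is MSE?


Squared errors: (43-44)²=1, (42-43)²=1, (15-10)²=25, (44-40)²=16, (31-33)²=4, (44-46)²=4
Sum = 51
MSE = 51/6 = 17/2

17/2


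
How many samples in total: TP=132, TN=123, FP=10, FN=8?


Total = TP + TN + FP + FN
= 132 + 123 + 10 + 8
= 273
(Predicted positive: 142, predicted negative: 131)

273


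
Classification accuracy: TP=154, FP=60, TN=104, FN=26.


Accuracy = (TP+TN)/(TP+TN+FP+FN)
= (154+104)/(344)
= 258/344 = 75.0%

75.0%


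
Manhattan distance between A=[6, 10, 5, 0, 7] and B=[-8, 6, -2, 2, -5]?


d = |6+ 8| + |10-6| + |5+ 2| + |0-2| + |7+ 5|
  = 14 + 4 + 7 + 2 + 12
  = 39

39


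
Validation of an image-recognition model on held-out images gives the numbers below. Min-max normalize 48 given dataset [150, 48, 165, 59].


min=48, max=165
(48-48)/(165-48) = 0/117 = 0.0

0.0


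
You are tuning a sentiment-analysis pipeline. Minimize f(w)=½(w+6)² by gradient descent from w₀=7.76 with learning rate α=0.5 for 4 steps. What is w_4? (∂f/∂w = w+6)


step 1: grad = 7.76+6 = 13.76; w = 7.76 - 0.5·(13.76) = 0.88
step 2: grad = 0.88+6 = 6.88; w = 0.88 - 0.5·(6.88) = -2.56
step 3: grad = -2.56+6 = 3.44; w = -2.56 - 0.5·(3.44) = -4.28
step 4: grad = -4.28+6 = 1.72; w = -4.28 - 0.5·(1.72) = -5.14

-5.14


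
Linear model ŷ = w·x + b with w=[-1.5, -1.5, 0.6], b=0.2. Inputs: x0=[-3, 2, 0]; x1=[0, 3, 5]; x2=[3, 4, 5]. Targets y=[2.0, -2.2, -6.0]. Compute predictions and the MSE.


ŷ0 = (-1.5)·(-3) + (-1.5)·(2) + (0.6)·(0) + 0.2 = 1.7
ŷ1 = (-1.5)·(0) + (-1.5)·(3) + (0.6)·(5) + 0.2 = -1.3
ŷ2 = (-1.5)·(3) + (-1.5)·(4) + (0.6)·(5) + 0.2 = -7.3
errors² = [0.09, 0.81, 1.69]
MSE = 2.5900/3 = 0.8633

0.8633


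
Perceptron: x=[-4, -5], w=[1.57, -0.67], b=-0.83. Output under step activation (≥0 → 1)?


z = (-4)·(1.57) + (-5)·(-0.67) - 0.83
  = -3.76
step(z) = 0 (z<0)

0


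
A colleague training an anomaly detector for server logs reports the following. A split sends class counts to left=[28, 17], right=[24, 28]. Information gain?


Parent = [52, 45], H_parent = 0.9962
H_left = 0.9565 (n=45), H_right = 0.9957 (n=52)
H_children = (45/97)·0.9565 + (52/97)·0.9957 = 0.9775
IG = 0.9962 - 0.9775 = 0.0187

0.0187


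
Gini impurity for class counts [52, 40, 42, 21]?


Probabilities: [52/155, 40/155, 42/155, 21/155] ≈ [0.3355, 0.2581, 0.271, 0.1355]
Σpᵢ² = (2704 + 1600 + 1764 + 441)/155² = 6509/24025
Gini = 1 - Σpᵢ² = 1 - 6509/24025 = 0.7291

0.7291


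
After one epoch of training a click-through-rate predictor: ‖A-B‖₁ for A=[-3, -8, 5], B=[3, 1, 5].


d = |-3-3| + |-8-1| + |5-5|
  = 6 + 9 + 0
  = 15

15


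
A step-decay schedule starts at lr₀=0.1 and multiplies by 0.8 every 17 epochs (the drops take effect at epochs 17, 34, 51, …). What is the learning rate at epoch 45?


n_drops = ⌊45/17⌋ = 2
lr = 0.1·0.8^2 = 0.1·0.64 = 0.064

0.064


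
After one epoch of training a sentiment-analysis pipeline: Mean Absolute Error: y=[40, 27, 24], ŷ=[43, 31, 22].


Absolute errors: |40-43|=3, |27-31|=4, |24-22|=2
Sum = 9
MAE = 9/3 = 3

3


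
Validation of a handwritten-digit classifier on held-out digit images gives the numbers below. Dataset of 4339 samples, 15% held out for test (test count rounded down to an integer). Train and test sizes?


Test = ⌊4339·15/100⌋ = 650
Train = 4339 - 650 = 3689

Train: 3689, Test: 650


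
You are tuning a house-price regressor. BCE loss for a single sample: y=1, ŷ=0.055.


BCE = -[y·ln(p) + (1-y)·ln(1-p)]
= -1·ln(0.055) - 0
= -ln(0.055) = 2.9004

2.9004


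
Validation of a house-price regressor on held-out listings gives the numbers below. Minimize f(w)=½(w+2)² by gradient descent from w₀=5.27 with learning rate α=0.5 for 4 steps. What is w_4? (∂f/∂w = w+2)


step 1: grad = 5.27+2 = 7.27; w = 5.27 - 0.5·(7.27) = 1.635
step 2: grad = 1.635+2 = 3.635; w = 1.635 - 0.5·(3.635) = -0.1825
step 3: grad = -0.1825+2 = 1.8175; w = -0.1825 - 0.5·(1.8175) = -1.09125
step 4: grad = -1.09125+2 = 0.90875; w = -1.09125 - 0.5·(0.90875) = -1.545625

-1.545625


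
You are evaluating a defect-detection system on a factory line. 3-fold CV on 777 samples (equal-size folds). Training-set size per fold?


Fold size = 777/3 = 259
Training per fold = 777 - 259 = 518

518


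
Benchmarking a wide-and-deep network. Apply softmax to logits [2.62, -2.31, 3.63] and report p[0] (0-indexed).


Exponentials: e^2.62=13.7357, e^-2.31=0.0993, e^3.63=37.7128
Sum = 51.5478
Softmax = [0.2665, 0.0019, 0.7316]
p[0] = 13.7357/51.5478 = 0.2665

0.2665


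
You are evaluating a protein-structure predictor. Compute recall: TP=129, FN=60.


Recall = TP/(TP+FN)
= 129/(129+60)
= 129/189 = 68.25%

68.25%


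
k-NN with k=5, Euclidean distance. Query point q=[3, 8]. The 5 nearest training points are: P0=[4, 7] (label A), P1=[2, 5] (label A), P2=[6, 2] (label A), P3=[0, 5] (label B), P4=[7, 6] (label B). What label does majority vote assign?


d(q,P0) = 1.4142  (label A)
d(q,P1) = 3.1623  (label A)
d(q,P2) = 6.7082  (label A)
d(q,P3) = 4.2426  (label B)
d(q,P4) = 4.4721  (label B)
Votes: A=3, B=2
Majority → A

A


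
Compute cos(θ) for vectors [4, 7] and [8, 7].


A·B = 4·8 + 7·7 = 81
‖A‖ = √65 = 8.0623, ‖B‖ = √113 = 10.6301
cos = 81/(√65·√113) = 81/√7345 = 0.9451

0.9451


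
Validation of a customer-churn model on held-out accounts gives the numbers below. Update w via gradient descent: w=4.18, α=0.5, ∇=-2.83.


w_new = w - α·∇
= 4.18 - 0.5·-2.83
= 4.18 + 1.415
= 5.595

5.595


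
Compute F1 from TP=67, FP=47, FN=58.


Precision = 67/114 = 0.5877
Recall = 67/125 = 0.536
F1 = 2·P·R/(P+R) = 2·TP/(2·TP+FP+FN) = 134/(134+47+58) = 134/239 = 0.5607

0.5607


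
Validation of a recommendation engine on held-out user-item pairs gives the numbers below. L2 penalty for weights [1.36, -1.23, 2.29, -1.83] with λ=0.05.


‖w‖₂² = (1.36)² + (-1.23)² + (2.29)² + (-1.83)²
     = 1.8496 + 1.5129 + 5.2441 + 3.3489
     = 11.9555
λ·‖w‖₂² = 0.05·11.9555 = 0.597775

0.597775


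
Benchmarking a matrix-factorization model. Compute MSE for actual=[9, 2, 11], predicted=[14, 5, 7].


Squared errors: (9-14)²=25, (2-5)²=9, (11-7)²=16
Sum = 50
MSE = 50/3 = 50/3

50/3


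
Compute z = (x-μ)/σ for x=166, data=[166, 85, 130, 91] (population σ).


μ = 118, σ = 32.6573
z = (166 - 118)/32.6573 = 1.4698

1.4698


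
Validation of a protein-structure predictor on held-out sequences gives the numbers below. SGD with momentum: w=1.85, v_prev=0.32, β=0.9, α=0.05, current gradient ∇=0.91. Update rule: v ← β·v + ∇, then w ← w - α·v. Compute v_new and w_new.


v_new = 0.9·0.32 + 0.91 = 0.288 + 0.91 = 1.198
w_new = 1.85 - 0.05·1.198 = 1.85 - 0.0599 = 1.7901

v_new=1.198, w_new=1.7901


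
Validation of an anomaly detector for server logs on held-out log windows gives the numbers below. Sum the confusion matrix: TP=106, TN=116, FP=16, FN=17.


Total = TP + TN + FP + FN
= 106 + 116 + 16 + 17
= 255
(Predicted positive: 122, predicted negative: 133)

255


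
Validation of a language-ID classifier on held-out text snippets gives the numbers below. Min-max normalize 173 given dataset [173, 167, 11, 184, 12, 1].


min=1, max=184
(173-1)/(184-1) = 172/183 = 0.9399

0.9399


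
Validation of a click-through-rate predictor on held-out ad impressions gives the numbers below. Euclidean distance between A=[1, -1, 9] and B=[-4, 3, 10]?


d = √((1+ 4)² + (-1-3)² + (9-10)²)
  = √(25 + 16 + 1)
  = √42 = 6.4807

6.4807


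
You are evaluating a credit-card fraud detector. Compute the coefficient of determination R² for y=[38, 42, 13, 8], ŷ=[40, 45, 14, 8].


ȳ = 25.25
SS_res = Σ(y-ŷ)² = 14
SS_tot = Σ(y-ȳ)² = 890.75
R² = 1 - SS_res/SS_tot = 1 - 0.0157 = 0.9843

0.9843


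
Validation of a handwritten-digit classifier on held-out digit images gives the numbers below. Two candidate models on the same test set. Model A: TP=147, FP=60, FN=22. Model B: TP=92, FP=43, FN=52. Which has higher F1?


Model A: P=147/207=0.7101, R=147/169=0.8698, F1=2PR/(P+R)=2TP/(2TP+FP+FN)=294/376=0.7819
Model B: P=92/135=0.6815, R=92/144=0.6389, F1=2PR/(P+R)=2TP/(2TP+FP+FN)=184/279=0.6595
0.7819 > 0.6595 → Model A

Model A


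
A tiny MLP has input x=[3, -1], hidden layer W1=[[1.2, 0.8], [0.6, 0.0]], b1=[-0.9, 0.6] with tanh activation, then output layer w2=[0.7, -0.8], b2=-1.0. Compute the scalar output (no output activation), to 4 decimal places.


z1[0] = (1.2)·(3) + (0.8)·(-1) - 0.9 = 1.9
z1[1] = (0.6)·(3) + (0.0)·(-1) + 0.6 = 2.4
h = tanh(z1) = [0.9562, 0.9837]
output = (0.7)·(0.9562) + (-0.8)·(0.9837) - 1.0 = -1.1176

-1.1176


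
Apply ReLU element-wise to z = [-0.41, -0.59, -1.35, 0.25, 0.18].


ReLU(-0.41) = max(0, -0.41) = 0.0
ReLU(-0.59) = max(0, -0.59) = 0.0
ReLU(-1.35) = max(0, -1.35) = 0.0
ReLU(0.25) = max(0, 0.25) = 0.25
ReLU(0.18) = max(0, 0.18) = 0.18
result = [0.0, 0.0, 0.0, 0.25, 0.18]

[0.0, 0.0, 0.0, 0.25, 0.18]


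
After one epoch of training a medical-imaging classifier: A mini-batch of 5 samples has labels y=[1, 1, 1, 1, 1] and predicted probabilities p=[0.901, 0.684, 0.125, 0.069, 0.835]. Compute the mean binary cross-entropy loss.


L[0] = -ln(0.901) = 0.1043
L[1] = -ln(0.684) = 0.3798
L[2] = -ln(0.125) = 2.0794
L[3] = -ln(0.069) = 2.6736
L[4] = -ln(0.835) = 0.1803
mean = (0.1043 + 0.3798 + 2.0794 + 2.6736 + 0.1803)/5 = 1.0835

1.0835


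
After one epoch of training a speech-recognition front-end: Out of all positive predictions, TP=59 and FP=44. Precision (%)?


Precision = TP/(TP+FP)
= 59/(59+44)
= 59/103 = 57.28%

57.28%


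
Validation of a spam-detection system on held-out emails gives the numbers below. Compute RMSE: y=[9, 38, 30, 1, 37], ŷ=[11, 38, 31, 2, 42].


MSE = 31/5 = 6.2
RMSE = √(31/5) = 2.49

2.49


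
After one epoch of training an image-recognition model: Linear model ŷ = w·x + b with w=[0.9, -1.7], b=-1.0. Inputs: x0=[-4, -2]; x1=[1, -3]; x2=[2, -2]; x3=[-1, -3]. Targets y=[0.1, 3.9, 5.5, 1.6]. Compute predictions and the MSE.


ŷ0 = (0.9)·(-4) + (-1.7)·(-2) - 1.0 = -1.2
ŷ1 = (0.9)·(1) + (-1.7)·(-3) - 1.0 = 5.0
ŷ2 = (0.9)·(2) + (-1.7)·(-2) - 1.0 = 4.2
ŷ3 = (0.9)·(-1) + (-1.7)·(-3) - 1.0 = 3.2
errors² = [1.69, 1.21, 1.69, 2.56]
MSE = 7.1500/4 = 1.7875

1.7875


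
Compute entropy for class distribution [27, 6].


Probabilities: [27/33, 6/33] ≈ [0.8182, 0.1818]
H = -((27/33)·log₂(27/33) + (6/33)·log₂(6/33))
  = 0.684 bits

0.684 bits


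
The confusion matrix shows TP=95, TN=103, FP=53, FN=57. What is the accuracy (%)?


Accuracy = (TP+TN)/(TP+TN+FP+FN)
= (95+103)/(308)
= 198/308 = 64.29%

64.29%


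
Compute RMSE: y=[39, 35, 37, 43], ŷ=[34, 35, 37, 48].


MSE = 50/4 = 12.5
RMSE = √(50/4) = 3.5355

3.5355


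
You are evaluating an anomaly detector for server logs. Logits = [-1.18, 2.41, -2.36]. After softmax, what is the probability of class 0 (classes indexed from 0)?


Exponentials: e^-1.18=0.3073, e^2.41=11.134, e^-2.36=0.0944
Sum = 11.5357
Softmax = [0.0266, 0.9652, 0.0082]
p[0] = 0.3073/11.5357 = 0.0266

0.0266


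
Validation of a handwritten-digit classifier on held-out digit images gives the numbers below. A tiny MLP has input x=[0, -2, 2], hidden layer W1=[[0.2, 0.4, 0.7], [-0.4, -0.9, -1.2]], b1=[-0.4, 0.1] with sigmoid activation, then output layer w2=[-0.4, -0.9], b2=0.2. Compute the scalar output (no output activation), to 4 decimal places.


z1[0] = (0.2)·(0) + (0.4)·(-2) + (0.7)·(2) - 0.4 = 0.2
z1[1] = (-0.4)·(0) + (-0.9)·(-2) + (-1.2)·(2) + 0.1 = -0.5
h = sigmoid(z1) = [0.5498, 0.3775]
output = (-0.4)·(0.5498) + (-0.9)·(0.3775) + 0.2 = -0.3597

-0.3597


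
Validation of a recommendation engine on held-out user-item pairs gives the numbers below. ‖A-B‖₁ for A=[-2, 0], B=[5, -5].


d = |-2-5| + |0+ 5|
  = 7 + 5
  = 12

12


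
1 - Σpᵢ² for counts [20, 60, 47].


Probabilities: [20/127, 60/127, 47/127] ≈ [0.1575, 0.4724, 0.3701]
Σpᵢ² = (400 + 3600 + 2209)/127² = 6209/16129
Gini = 1 - Σpᵢ² = 1 - 6209/16129 = 0.615

0.615


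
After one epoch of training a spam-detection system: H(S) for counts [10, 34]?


Probabilities: [10/44, 34/44] ≈ [0.2273, 0.7727]
H = -((10/44)·log₂(10/44) + (34/44)·log₂(34/44))
  = 0.7732 bits

0.7732 bits


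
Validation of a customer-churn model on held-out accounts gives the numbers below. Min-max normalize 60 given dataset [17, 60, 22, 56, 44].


min=17, max=60
(60-17)/(60-17) = 43/43 = 1.0

1.0


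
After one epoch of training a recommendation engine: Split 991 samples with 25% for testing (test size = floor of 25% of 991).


Test = ⌊991·25/100⌋ = 247
Train = 991 - 247 = 744

Train: 744, Test: 247


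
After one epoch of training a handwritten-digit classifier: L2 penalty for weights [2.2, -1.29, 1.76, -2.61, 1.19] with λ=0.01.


‖w‖₂² = (2.2)² + (-1.29)² + (1.76)² + (-2.61)² + (1.19)²
     = 4.84 + 1.6641 + 3.0976 + 6.8121 + 1.4161
     = 17.8299
λ·‖w‖₂² = 0.01·17.8299 = 0.178299

0.178299


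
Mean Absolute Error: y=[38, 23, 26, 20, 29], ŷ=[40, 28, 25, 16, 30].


Absolute errors: |38-40|=2, |23-28|=5, |26-25|=1, |20-16|=4, |29-30|=1
Sum = 13
MAE = 13/5 = 13/5

13/5


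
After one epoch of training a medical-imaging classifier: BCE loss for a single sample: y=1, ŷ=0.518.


BCE = -[y·ln(p) + (1-y)·ln(1-p)]
= -1·ln(0.518) - 0
= -ln(0.518) = 0.6578

0.6578


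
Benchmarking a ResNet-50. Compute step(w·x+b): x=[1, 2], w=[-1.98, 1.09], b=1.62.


z = (1)·(-1.98) + (2)·(1.09) + 1.62
  = 1.82
step(z) = 1 (z≥0)

1


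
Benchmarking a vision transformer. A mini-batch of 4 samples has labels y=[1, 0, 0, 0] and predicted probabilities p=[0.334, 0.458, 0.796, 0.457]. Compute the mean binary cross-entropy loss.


L[0] = -ln(0.334) = 1.0966
L[1] = -ln(1-0.458) = -ln(0.542) = 0.6125
L[2] = -ln(1-0.796) = -ln(0.204) = 1.5896
L[3] = -ln(1-0.457) = -ln(0.543) = 0.6106
mean = (1.0966 + 0.6125 + 1.5896 + 0.6106)/4 = 0.9773

0.9773


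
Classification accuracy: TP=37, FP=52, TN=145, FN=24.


Accuracy = (TP+TN)/(TP+TN+FP+FN)
= (37+145)/(258)
= 182/258 = 70.54%

70.54%


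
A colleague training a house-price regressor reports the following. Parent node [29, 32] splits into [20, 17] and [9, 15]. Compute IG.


Parent = [29, 32], H_parent = 0.9983
H_left = 0.9953 (n=37), H_right = 0.9544 (n=24)
H_children = (37/61)·0.9953 + (24/61)·0.9544 = 0.9792
IG = 0.9983 - 0.9792 = 0.0191

0.0191


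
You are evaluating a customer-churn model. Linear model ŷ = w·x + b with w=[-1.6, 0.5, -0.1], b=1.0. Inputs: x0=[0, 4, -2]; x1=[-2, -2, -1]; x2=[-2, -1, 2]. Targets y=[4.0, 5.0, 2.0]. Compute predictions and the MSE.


ŷ0 = (-1.6)·(0) + (0.5)·(4) + (-0.1)·(-2) + 1.0 = 3.2
ŷ1 = (-1.6)·(-2) + (0.5)·(-2) + (-0.1)·(-1) + 1.0 = 3.3
ŷ2 = (-1.6)·(-2) + (0.5)·(-1) + (-0.1)·(2) + 1.0 = 3.5
errors² = [0.64, 2.89, 2.25]
MSE = 5.7800/3 = 1.9267

1.9267


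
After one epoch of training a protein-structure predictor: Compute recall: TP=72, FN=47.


Recall = TP/(TP+FN)
= 72/(72+47)
= 72/119 = 60.5%

60.5%


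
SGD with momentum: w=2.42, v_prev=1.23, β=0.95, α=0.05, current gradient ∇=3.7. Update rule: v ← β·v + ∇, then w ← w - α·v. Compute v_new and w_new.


v_new = 0.95·1.23 + 3.7 = 1.1685 + 3.7 = 4.8685
w_new = 2.42 - 0.05·4.8685 = 2.42 - 0.243425 = 2.176575

v_new=4.8685, w_new=2.176575


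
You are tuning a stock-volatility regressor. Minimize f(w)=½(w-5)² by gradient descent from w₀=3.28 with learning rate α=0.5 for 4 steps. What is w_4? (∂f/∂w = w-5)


step 1: grad = 3.28-5 = -1.72; w = 3.28 - 0.5·(-1.72) = 4.14
step 2: grad = 4.14-5 = -0.86; w = 4.14 - 0.5·(-0.86) = 4.57
step 3: grad = 4.57-5 = -0.43; w = 4.57 - 0.5·(-0.43) = 4.785
step 4: grad = 4.785-5 = -0.215; w = 4.785 - 0.5·(-0.215) = 4.8925

4.8925


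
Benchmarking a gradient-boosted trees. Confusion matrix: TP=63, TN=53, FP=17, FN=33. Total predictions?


Total = TP + TN + FP + FN
= 63 + 53 + 17 + 33
= 166
(Predicted positive: 80, predicted negative: 86)

166


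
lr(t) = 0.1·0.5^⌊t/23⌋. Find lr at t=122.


n_drops = ⌊122/23⌋ = 5
lr = 0.1·0.5^5 = 0.1·0.03125 = 0.003125

0.003125


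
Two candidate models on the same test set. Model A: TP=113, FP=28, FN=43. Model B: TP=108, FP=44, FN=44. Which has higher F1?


Model A: P=113/141=0.8014, R=113/156=0.7244, F1=2PR/(P+R)=2TP/(2TP+FP+FN)=226/297=0.7609
Model B: P=108/152=0.7105, R=108/152=0.7105, F1=2PR/(P+R)=2TP/(2TP+FP+FN)=216/304=0.7105
0.7609 > 0.7105 → Model A

Model A


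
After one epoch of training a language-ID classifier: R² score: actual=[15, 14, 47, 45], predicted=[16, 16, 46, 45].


ȳ = 30.25
SS_res = Σ(y-ŷ)² = 6
SS_tot = Σ(y-ȳ)² = 994.75
R² = 1 - SS_res/SS_tot = 1 - 0.006 = 0.994

0.994


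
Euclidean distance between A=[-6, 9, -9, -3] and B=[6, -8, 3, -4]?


d = √((-6-6)² + (9+ 8)² + (-9-3)² + (-3+ 4)²)
  = √(144 + 289 + 144 + 1)
  = √578 = 24.0416

24.0416


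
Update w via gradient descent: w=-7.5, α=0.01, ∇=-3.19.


w_new = w - α·∇
= -7.5 - 0.01·-3.19
= -7.5 + 0.0319
= -7.4681

-7.4681


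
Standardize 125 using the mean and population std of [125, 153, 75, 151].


μ = 126, σ = 31.4484
z = (125 - 126)/31.4484 = -0.0318

-0.0318


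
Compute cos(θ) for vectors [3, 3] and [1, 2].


A·B = 3·1 + 3·2 = 9
‖A‖ = √18 = 4.2426, ‖B‖ = √5 = 2.2361
cos = 9/(√18·√5) = 9/√90 = 0.9487

0.9487


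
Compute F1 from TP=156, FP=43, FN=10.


Precision = 156/199 = 0.7839
Recall = 156/166 = 0.9398
F1 = 2·P·R/(P+R) = 2·TP/(2·TP+FP+FN) = 312/(312+43+10) = 312/365 = 0.8548

0.8548


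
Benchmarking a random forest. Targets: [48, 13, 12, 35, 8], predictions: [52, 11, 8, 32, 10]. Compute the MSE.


Squared errors: (48-52)²=16, (13-11)²=4, (12-8)²=16, (35-32)²=9, (8-10)²=4
Sum = 49
MSE = 49/5 = 49/5

49/5


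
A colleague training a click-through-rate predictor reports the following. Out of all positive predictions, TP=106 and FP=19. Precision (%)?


Precision = TP/(TP+FP)
= 106/(106+19)
= 106/125 = 84.8%

84.8%


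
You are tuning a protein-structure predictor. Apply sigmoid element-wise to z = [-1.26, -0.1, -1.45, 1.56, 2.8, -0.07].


σ(-1.26) = 1/(1+e^1.26) = 0.221
σ(-0.1) = 1/(1+e^0.1) = 0.475
σ(-1.45) = 1/(1+e^1.45) = 0.19
σ(1.56) = 1/(1+e^-1.56) = 0.8264
σ(2.8) = 1/(1+e^-2.8) = 0.9427
σ(-0.07) = 1/(1+e^0.07) = 0.4825
result = [0.221, 0.475, 0.19, 0.8264, 0.9427, 0.4825]

[0.221, 0.475, 0.19, 0.8264, 0.9427, 0.4825]


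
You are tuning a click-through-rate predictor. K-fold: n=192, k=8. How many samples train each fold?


Fold size = 192/8 = 24
Training per fold = 192 - 24 = 168

168


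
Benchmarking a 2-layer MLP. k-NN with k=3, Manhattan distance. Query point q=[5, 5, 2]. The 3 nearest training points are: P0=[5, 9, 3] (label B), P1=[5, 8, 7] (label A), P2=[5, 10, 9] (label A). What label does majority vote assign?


d(q,P0) = 5  (label B)
d(q,P1) = 8  (label A)
d(q,P2) = 12  (label A)
Votes: A=2, B=1
Majority → A

A


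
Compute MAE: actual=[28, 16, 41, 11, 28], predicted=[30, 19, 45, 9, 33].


Absolute errors: |28-30|=2, |16-19|=3, |41-45|=4, |11-9|=2, |28-33|=5
Sum = 16
MAE = 16/5 = 16/5

16/5


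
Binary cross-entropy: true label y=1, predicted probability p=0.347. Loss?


BCE = -[y·ln(p) + (1-y)·ln(1-p)]
= -1·ln(0.347) - 0
= -ln(0.347) = 1.0584

1.0584


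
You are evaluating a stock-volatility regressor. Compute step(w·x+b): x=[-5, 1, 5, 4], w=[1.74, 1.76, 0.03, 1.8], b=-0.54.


z = (-5)·(1.74) + (1)·(1.76) + (5)·(0.03) + (4)·(1.8) - 0.54
  = -0.13
step(z) = 0 (z<0)

0


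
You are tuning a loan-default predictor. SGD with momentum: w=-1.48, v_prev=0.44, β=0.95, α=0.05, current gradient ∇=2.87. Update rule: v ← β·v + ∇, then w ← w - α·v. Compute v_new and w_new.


v_new = 0.95·0.44 + 2.87 = 0.418 + 2.87 = 3.288
w_new = -1.48 - 0.05·3.288 = -1.48 - 0.1644 = -1.6444

v_new=3.288, w_new=-1.6444


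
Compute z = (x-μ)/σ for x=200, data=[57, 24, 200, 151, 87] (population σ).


μ = 103.8, σ = 63.7539
z = (200 - 103.8)/63.7539 = 1.5089

1.5089


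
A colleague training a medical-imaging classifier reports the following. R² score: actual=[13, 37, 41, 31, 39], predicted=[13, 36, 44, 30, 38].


ȳ = 32.2
SS_res = Σ(y-ŷ)² = 12
SS_tot = Σ(y-ȳ)² = 516.8
R² = 1 - SS_res/SS_tot = 1 - 0.0232 = 0.9768

0.9768


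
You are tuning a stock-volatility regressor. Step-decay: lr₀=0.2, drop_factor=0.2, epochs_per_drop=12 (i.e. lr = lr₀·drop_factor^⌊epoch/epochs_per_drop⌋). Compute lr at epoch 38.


n_drops = ⌊38/12⌋ = 3
lr = 0.2·0.2^3 = 0.2·0.008 = 0.0016

0.0016


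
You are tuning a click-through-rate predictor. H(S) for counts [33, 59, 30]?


Probabilities: [33/122, 59/122, 30/122] ≈ [0.2705, 0.4836, 0.2459]
H = -((33/122)·log₂(33/122) + (59/122)·log₂(59/122) + (30/122)·log₂(30/122))
  = 1.5148 bits

1.5148 bits


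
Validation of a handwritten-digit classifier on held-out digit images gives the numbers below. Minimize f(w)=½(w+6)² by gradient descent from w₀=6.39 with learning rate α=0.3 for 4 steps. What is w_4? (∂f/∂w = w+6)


step 1: grad = 6.39+6 = 12.39; w = 6.39 - 0.3·(12.39) = 2.673
step 2: grad = 2.673+6 = 8.673; w = 2.673 - 0.3·(8.673) = 0.0711
step 3: grad = 0.0711+6 = 6.0711; w = 0.0711 - 0.3·(6.0711) = -1.75023
step 4: grad = -1.75023+6 = 4.24977; w = -1.75023 - 0.3·(4.24977) = -3.025161

-3.025161


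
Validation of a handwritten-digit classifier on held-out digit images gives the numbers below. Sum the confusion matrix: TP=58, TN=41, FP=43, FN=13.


Total = TP + TN + FP + FN
= 58 + 41 + 43 + 13
= 155
(Predicted positive: 101, predicted negative: 54)

155


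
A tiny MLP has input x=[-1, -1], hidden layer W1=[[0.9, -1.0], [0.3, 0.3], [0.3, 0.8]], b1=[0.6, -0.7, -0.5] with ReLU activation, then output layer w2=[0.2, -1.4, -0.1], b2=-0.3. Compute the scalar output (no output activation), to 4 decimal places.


z1[0] = (0.9)·(-1) + (-1.0)·(-1) + 0.6 = 0.7
z1[1] = (0.3)·(-1) + (0.3)·(-1) - 0.7 = -1.3
z1[2] = (0.3)·(-1) + (0.8)·(-1) - 0.5 = -1.6
h = ReLU(z1) = [0.7, 0.0, 0.0]
output = (0.2)·(0.7) + (-1.4)·(0.0) + (-0.1)·(0.0) - 0.3 = -0.16

-0.16


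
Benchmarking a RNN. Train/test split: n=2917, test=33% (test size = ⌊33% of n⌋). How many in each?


Test = ⌊2917·33/100⌋ = 962
Train = 2917 - 962 = 1955

Train: 1955, Test: 962


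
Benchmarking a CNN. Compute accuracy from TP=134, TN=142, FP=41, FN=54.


Accuracy = (TP+TN)/(TP+TN+FP+FN)
= (134+142)/(371)
= 276/371 = 74.39%

74.39%


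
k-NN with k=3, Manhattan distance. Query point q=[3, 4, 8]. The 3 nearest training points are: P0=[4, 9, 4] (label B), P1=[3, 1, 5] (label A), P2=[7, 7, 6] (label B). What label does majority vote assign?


d(q,P0) = 10  (label B)
d(q,P1) = 6  (label A)
d(q,P2) = 9  (label B)
Votes: A=1, B=2
Majority → B

B


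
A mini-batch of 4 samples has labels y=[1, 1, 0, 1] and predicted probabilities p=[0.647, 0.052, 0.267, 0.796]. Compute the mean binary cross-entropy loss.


L[0] = -ln(0.647) = 0.4354
L[1] = -ln(0.052) = 2.9565
L[2] = -ln(1-0.267) = -ln(0.733) = 0.3106
L[3] = -ln(0.796) = 0.2282
mean = (0.4354 + 2.9565 + 0.3106 + 0.2282)/4 = 0.9827

0.9827


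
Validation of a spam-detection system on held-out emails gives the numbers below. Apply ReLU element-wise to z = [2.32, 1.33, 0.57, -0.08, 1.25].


ReLU(2.32) = max(0, 2.32) = 2.32
ReLU(1.33) = max(0, 1.33) = 1.33
ReLU(0.57) = max(0, 0.57) = 0.57
ReLU(-0.08) = max(0, -0.08) = 0.0
ReLU(1.25) = max(0, 1.25) = 1.25
result = [2.32, 1.33, 0.57, 0.0, 1.25]

[2.32, 1.33, 0.57, 0.0, 1.25]


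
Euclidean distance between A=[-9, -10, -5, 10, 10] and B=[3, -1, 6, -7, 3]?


d = √((-9-3)² + (-10+ 1)² + (-5-6)² + (10+ 7)² + (10-3)²)
  = √(144 + 81 + 121 + 289 + 49)
  = √684 = 26.1534

26.1534


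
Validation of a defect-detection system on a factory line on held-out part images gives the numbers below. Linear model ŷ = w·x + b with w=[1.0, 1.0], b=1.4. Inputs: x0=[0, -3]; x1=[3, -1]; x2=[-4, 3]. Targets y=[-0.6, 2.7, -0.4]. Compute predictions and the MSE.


ŷ0 = (1.0)·(0) + (1.0)·(-3) + 1.4 = -1.6
ŷ1 = (1.0)·(3) + (1.0)·(-1) + 1.4 = 3.4
ŷ2 = (1.0)·(-4) + (1.0)·(3) + 1.4 = 0.4
errors² = [1.0, 0.49, 0.64]
MSE = 2.1300/3 = 0.71

0.71


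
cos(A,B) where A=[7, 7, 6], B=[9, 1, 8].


A·B = 7·9 + 7·1 + 6·8 = 118
‖A‖ = √134 = 11.5758, ‖B‖ = √146 = 12.083
cos = 118/(√134·√146) = 118/√19564 = 0.8436

0.8436


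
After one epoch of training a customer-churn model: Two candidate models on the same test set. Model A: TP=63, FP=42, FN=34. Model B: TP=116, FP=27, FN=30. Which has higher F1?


Model A: P=63/105=0.6, R=63/97=0.6495, F1=2PR/(P+R)=2TP/(2TP+FP+FN)=126/202=0.6238
Model B: P=116/143=0.8112, R=116/146=0.7945, F1=2PR/(P+R)=2TP/(2TP+FP+FN)=232/289=0.8028
0.6238 < 0.8028 → Model B

Model B


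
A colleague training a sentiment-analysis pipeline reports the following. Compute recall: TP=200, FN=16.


Recall = TP/(TP+FN)
= 200/(200+16)
= 200/216 = 92.59%

92.59%


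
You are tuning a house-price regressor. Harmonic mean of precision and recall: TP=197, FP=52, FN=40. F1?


Precision = 197/249 = 0.7912
Recall = 197/237 = 0.8312
F1 = 2·P·R/(P+R) = 2·TP/(2·TP+FP+FN) = 394/(394+52+40) = 394/486 = 0.8107

0.8107


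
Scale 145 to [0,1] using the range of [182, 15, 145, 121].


min=15, max=182
(145-15)/(182-15) = 130/167 = 0.7784

0.7784


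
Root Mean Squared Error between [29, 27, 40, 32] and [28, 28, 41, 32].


MSE = 3/4 = 0.75
RMSE = √(3/4) = 0.866

0.866


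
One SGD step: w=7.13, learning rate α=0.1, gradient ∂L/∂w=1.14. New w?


w_new = w - α·∇
= 7.13 - 0.1·1.14
= 7.13 - 0.114
= 7.016

7.016


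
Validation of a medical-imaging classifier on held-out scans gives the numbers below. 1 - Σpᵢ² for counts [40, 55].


Probabilities: [40/95, 55/95] ≈ [0.4211, 0.5789]
Σpᵢ² = (1600 + 3025)/95² = 4625/9025
Gini = 1 - Σpᵢ² = 1 - 4625/9025 = 0.4875

0.4875


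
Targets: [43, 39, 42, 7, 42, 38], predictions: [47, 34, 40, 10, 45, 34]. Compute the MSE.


Squared errors: (43-47)²=16, (39-34)²=25, (42-40)²=4, (7-10)²=9, (42-45)²=9, (38-34)²=16
Sum = 79
MSE = 79/6 = 79/6

79/6


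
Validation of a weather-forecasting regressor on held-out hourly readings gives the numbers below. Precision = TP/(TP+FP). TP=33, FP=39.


Precision = TP/(TP+FP)
= 33/(33+39)
= 33/72 = 45.83%

45.83%


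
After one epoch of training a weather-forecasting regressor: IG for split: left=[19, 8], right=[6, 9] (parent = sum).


Parent = [25, 17], H_parent = 0.9737
H_left = 0.8767 (n=27), H_right = 0.971 (n=15)
H_children = (27/42)·0.8767 + (15/42)·0.971 = 0.9104
IG = 0.9737 - 0.9104 = 0.0633

0.0633


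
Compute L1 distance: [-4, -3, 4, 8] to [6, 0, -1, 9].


d = |-4-6| + |-3-0| + |4+ 1| + |8-9|
  = 10 + 3 + 5 + 1
  = 19

19


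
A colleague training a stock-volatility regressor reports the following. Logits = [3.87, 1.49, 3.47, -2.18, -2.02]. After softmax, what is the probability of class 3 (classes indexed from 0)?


Exponentials: e^3.87=47.9424, e^1.49=4.4371, e^3.47=32.1367, e^-2.18=0.113, e^-2.02=0.1327
Sum = 84.7619
Softmax = [0.5656, 0.0523, 0.3791, 0.0013, 0.0016]
p[3] = 0.113/84.7619 = 0.0013

0.0013


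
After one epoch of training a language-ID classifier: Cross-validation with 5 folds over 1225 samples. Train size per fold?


Fold size = 1225/5 = 245
Training per fold = 1225 - 245 = 980

980


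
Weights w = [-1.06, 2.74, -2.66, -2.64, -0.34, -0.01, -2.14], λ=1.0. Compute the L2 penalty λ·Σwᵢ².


‖w‖₂² = (-1.06)² + (2.74)² + (-2.66)² + (-2.64)² + (-0.34)² + (-0.01)² + (-2.14)²
     = 1.1236 + 7.5076 + 7.0756 + 6.9696 + 0.1156 + 0.0001 + 4.5796
     = 27.3717
λ·‖w‖₂² = 1.0·27.3717 = 27.3717

27.3717


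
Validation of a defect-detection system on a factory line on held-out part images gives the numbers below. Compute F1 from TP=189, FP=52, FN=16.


Precision = 189/241 = 0.7842
Recall = 189/205 = 0.922
F1 = 2·P·R/(P+R) = 2·TP/(2·TP+FP+FN) = 378/(378+52+16) = 378/446 = 0.8475

0.8475


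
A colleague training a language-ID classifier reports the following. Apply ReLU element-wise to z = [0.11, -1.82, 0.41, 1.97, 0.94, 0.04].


ReLU(0.11) = max(0, 0.11) = 0.11
ReLU(-1.82) = max(0, -1.82) = 0.0
ReLU(0.41) = max(0, 0.41) = 0.41
ReLU(1.97) = max(0, 1.97) = 1.97
ReLU(0.94) = max(0, 0.94) = 0.94
ReLU(0.04) = max(0, 0.04) = 0.04
result = [0.11, 0.0, 0.41, 1.97, 0.94, 0.04]

[0.11, 0.0, 0.41, 1.97, 0.94, 0.04]


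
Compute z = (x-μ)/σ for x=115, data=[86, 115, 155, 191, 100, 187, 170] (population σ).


μ = 143.4286, σ = 39.6299
z = (115 - 143.4286)/39.6299 = -0.7174

-0.7174


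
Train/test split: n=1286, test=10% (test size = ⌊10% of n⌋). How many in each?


Test = ⌊1286·10/100⌋ = 128
Train = 1286 - 128 = 1158

Train: 1158, Test: 128


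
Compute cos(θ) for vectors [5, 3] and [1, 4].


A·B = 5·1 + 3·4 = 17
‖A‖ = √34 = 5.831, ‖B‖ = √17 = 4.1231
cos = 17/(√34·√17) = 17/√578 = 0.7071

0.7071


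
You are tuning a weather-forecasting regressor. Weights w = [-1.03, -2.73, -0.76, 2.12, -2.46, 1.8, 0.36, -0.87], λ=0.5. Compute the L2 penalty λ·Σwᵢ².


‖w‖₂² = (-1.03)² + (-2.73)² + (-0.76)² + (2.12)² + (-2.46)² + (1.8)² + (0.36)² + (-0.87)²
     = 1.0609 + 7.4529 + 0.5776 + 4.4944 + 6.0516 + 3.24 + 0.1296 + 0.7569
     = 23.7639
λ·‖w‖₂² = 0.5·23.7639 = 11.88195

11.88195


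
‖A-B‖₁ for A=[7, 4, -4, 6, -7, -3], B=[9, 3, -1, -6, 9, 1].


d = |7-9| + |4-3| + |-4+ 1| + |6+ 6| + |-7-9| + |-3-1|
  = 2 + 1 + 3 + 12 + 16 + 4
  = 38

38


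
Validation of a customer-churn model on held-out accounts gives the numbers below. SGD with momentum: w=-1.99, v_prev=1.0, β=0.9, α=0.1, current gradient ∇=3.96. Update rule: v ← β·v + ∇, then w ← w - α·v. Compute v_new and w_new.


v_new = 0.9·1.0 + 3.96 = 0.9 + 3.96 = 4.86
w_new = -1.99 - 0.1·4.86 = -1.99 - 0.486 = -2.476

v_new=4.86, w_new=-2.476


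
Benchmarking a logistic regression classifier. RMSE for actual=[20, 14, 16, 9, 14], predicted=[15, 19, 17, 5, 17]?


MSE = 76/5 = 15.2
RMSE = √(76/5) = 3.8987

3.8987


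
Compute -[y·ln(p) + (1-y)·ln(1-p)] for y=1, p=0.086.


BCE = -[y·ln(p) + (1-y)·ln(1-p)]
= -1·ln(0.086) - 0
= -ln(0.086) = 2.4534

2.4534


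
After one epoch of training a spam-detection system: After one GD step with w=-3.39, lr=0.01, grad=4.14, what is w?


w_new = w - α·∇
= -3.39 - 0.01·4.14
= -3.39 - 0.0414
= -3.4314

-3.4314


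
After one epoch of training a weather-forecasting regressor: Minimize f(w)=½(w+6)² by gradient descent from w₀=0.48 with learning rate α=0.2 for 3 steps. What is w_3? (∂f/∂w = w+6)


step 1: grad = 0.48+6 = 6.48; w = 0.48 - 0.2·(6.48) = -0.816
step 2: grad = -0.816+6 = 5.184; w = -0.816 - 0.2·(5.184) = -1.8528
step 3: grad = -1.8528+6 = 4.1472; w = -1.8528 - 0.2·(4.1472) = -2.68224

-2.68224


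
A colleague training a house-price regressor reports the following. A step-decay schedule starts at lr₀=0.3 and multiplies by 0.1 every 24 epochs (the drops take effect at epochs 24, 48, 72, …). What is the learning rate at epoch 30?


n_drops = ⌊30/24⌋ = 1
lr = 0.3·0.1^1 = 0.3·0.1 = 0.03

0.03


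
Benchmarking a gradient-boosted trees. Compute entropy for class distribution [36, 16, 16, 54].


Probabilities: [36/122, 16/122, 16/122, 54/122] ≈ [0.2951, 0.1311, 0.1311, 0.4426]
H = -((36/122)·log₂(36/122) + (16/122)·log₂(16/122) + (16/122)·log₂(16/122) + (54/122)·log₂(54/122))
  = 1.8088 bits

1.8088 bits


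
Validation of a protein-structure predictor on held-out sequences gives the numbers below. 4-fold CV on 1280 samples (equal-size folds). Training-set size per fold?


Fold size = 1280/4 = 320
Training per fold = 1280 - 320 = 960

960
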